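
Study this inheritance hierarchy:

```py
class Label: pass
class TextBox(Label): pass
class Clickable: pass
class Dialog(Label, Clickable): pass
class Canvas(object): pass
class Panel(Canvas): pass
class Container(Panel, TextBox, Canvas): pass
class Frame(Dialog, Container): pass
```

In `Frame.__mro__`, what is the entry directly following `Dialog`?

Container

L[Frame] = Frame + merge(L[Dialog], L[Container], [Dialog Container])
  take Dialog:  [Dialog Label Clickable object] + [Container Panel TextBox Canvas Label object] + [Dialog Container]
  take Container:  [Label Clickable object] + [Container Panel TextBox Canvas Label object] + [Container]
  take Panel:  [Label Clickable object] + [Panel TextBox Canvas Label object]
  take TextBox:  [Label Clickable object] + [TextBox Canvas Label object]
  take Canvas:  [Label Clickable object] + [Canvas Label object]
  take Label:  [Label Clickable object] + [Label object]
  take Clickable:  [Clickable object] + [object]
  take object:  [object] + [object]
MRO: Frame Dialog Container Panel TextBox Canvas Label Clickable object
Dialog is at position 1; next is Container.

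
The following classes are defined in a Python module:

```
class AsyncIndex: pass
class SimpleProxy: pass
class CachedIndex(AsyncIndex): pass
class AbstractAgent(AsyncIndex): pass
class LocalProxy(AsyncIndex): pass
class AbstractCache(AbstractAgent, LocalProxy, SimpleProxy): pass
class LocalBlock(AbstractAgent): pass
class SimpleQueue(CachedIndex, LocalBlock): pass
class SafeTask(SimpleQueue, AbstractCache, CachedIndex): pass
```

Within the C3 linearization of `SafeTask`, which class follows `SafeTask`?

L[SafeTask] = SafeTask + merge(L[SimpleQueue], L[AbstractCache], L[CachedIndex], [SimpleQueue AbstractCache CachedIndex])
  take SimpleQueue:  [SimpleQueue CachedIndex LocalBlock AbstractAgent AsyncIndex object] + [AbstractCache AbstractAgent LocalProxy AsyncIndex SimpleProxy object] + [CachedIndex AsyncIndex object] + [SimpleQueue AbstractCache CachedIndex]
  take AbstractCache:  [CachedIndex LocalBlock AbstractAgent AsyncIndex object] + [AbstractCache AbstractAgent LocalProxy AsyncIndex SimpleProxy object] + [CachedIndex AsyncIndex object] + [AbstractCache CachedIndex]
  take CachedIndex:  [CachedIndex LocalBlock AbstractAgent AsyncIndex object] + [AbstractAgent LocalProxy AsyncIndex SimpleProxy object] + [CachedIndex AsyncIndex object] + [CachedIndex]
  take LocalBlock:  [LocalBlock AbstractAgent AsyncIndex object] + [AbstractAgent LocalProxy AsyncIndex SimpleProxy object] + [AsyncIndex object]
  take AbstractAgent:  [AbstractAgent AsyncIndex object] + [AbstractAgent LocalProxy AsyncIndex SimpleProxy object] + [AsyncIndex object]
  take LocalProxy:  [AsyncIndex object] + [LocalProxy AsyncIndex SimpleProxy object] + [AsyncIndex object]
  take AsyncIndex:  [AsyncIndex object] + [AsyncIndex SimpleProxy object] + [AsyncIndex object]
  take SimpleProxy:  [object] + [SimpleProxy object] + [object]
  take object:  [object] + [object] + [object]
MRO: SafeTask SimpleQueue AbstractCache CachedIndex LocalBlock AbstractAgent LocalProxy AsyncIndex SimpleProxy object
SafeTask is at position 0; next is SimpleQueue.

SimpleQueue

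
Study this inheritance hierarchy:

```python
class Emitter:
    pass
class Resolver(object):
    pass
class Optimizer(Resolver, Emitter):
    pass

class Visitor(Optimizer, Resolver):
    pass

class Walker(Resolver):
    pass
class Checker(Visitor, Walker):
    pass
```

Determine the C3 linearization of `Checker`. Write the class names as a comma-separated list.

Checker, Visitor, Optimizer, Walker, Resolver, Emitter, object

L[Checker] = Checker + merge(L[Visitor], L[Walker], [Visitor Walker])
  take Visitor:  [Visitor Optimizer Resolver Emitter object] + [Walker Resolver object] + [Visitor Walker]
  take Optimizer:  [Optimizer Resolver Emitter object] + [Walker Resolver object] + [Walker]
  take Walker:  [Resolver Emitter object] + [Walker Resolver object] + [Walker]
  take Resolver:  [Resolver Emitter object] + [Resolver object]
  take Emitter:  [Emitter object] + [object]
  take object:  [object] + [object]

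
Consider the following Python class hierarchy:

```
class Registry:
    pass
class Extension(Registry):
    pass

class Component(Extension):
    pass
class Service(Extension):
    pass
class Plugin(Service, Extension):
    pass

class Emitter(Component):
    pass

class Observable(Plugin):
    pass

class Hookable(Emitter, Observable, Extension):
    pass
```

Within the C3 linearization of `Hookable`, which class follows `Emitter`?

L[Hookable] = Hookable + merge(L[Emitter], L[Observable], L[Extension], [Emitter Observable Extension])
  take Emitter:  [Emitter Component Extension Registry object] + [Observable Plugin Service Extension Registry object] + [Extension Registry object] + [Emitter Observable Extension]
  take Component:  [Component Extension Registry object] + [Observable Plugin Service Extension Registry object] + [Extension Registry object] + [Observable Extension]
  take Observable:  [Extension Registry object] + [Observable Plugin Service Extension Registry object] + [Extension Registry object] + [Observable Extension]
  take Plugin:  [Extension Registry object] + [Plugin Service Extension Registry object] + [Extension Registry object] + [Extension]
  take Service:  [Extension Registry object] + [Service Extension Registry object] + [Extension Registry object] + [Extension]
  take Extension:  [Extension Registry object] + [Extension Registry object] + [Extension Registry object] + [Extension]
  take Registry:  [Registry object] + [Registry object] + [Registry object]
  take object:  [object] + [object] + [object]
MRO: Hookable Emitter Component Observable Plugin Service Extension Registry object
Emitter is at position 1; next is Component.

Component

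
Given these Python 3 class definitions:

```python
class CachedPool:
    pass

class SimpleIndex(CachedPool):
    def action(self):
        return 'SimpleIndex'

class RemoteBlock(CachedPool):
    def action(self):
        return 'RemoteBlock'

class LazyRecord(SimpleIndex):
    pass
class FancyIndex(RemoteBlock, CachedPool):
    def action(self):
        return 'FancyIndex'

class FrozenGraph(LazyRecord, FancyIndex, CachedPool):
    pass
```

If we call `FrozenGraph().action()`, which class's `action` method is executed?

SimpleIndex

L[FrozenGraph] = FrozenGraph + merge(L[LazyRecord], L[FancyIndex], L[CachedPool], [LazyRecord FancyIndex CachedPool])
  take LazyRecord:  [LazyRecord SimpleIndex CachedPool object] + [FancyIndex RemoteBlock CachedPool object] + [CachedPool object] + [LazyRecord FancyIndex CachedPool]
  take SimpleIndex:  [SimpleIndex CachedPool object] + [FancyIndex RemoteBlock CachedPool object] + [CachedPool object] + [FancyIndex CachedPool]
  take FancyIndex:  [CachedPool object] + [FancyIndex RemoteBlock CachedPool object] + [CachedPool object] + [FancyIndex CachedPool]
  take RemoteBlock:  [CachedPool object] + [RemoteBlock CachedPool object] + [CachedPool object] + [CachedPool]
  take CachedPool:  [CachedPool object] + [CachedPool object] + [CachedPool object] + [CachedPool]
  take object:  [object] + [object] + [object]
MRO: FrozenGraph LazyRecord SimpleIndex FancyIndex RemoteBlock CachedPool object
action is defined in: FancyIndex, RemoteBlock, SimpleIndex. First along the MRO is SimpleIndex.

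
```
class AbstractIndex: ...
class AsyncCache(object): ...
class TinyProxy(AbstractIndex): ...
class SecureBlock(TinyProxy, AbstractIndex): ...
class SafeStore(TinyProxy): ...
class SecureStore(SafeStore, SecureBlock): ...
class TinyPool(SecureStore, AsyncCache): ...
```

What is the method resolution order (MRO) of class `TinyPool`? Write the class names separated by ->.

L[TinyPool] = TinyPool + merge(L[SecureStore], L[AsyncCache], [SecureStore AsyncCache])
  take SecureStore:  [SecureStore SafeStore SecureBlock TinyProxy AbstractIndex object] + [AsyncCache object] + [SecureStore AsyncCache]
  take SafeStore:  [SafeStore SecureBlock TinyProxy AbstractIndex object] + [AsyncCache object] + [AsyncCache]
  take SecureBlock:  [SecureBlock TinyProxy AbstractIndex object] + [AsyncCache object] + [AsyncCache]
  take TinyProxy:  [TinyProxy AbstractIndex object] + [AsyncCache object] + [AsyncCache]
  take AbstractIndex:  [AbstractIndex object] + [AsyncCache object] + [AsyncCache]
  take AsyncCache:  [object] + [AsyncCache object] + [AsyncCache]
  take object:  [object] + [object]

TinyPool -> SecureStore -> SafeStore -> SecureBlock -> TinyProxy -> AbstractIndex -> AsyncCache -> object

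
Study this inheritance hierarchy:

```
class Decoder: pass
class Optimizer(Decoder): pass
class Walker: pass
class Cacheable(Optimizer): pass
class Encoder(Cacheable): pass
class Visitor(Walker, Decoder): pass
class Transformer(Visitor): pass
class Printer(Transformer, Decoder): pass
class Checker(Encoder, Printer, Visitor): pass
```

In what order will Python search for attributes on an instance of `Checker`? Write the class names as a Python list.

[Checker, Encoder, Cacheable, Optimizer, Printer, Transformer, Visitor, Walker, Decoder, object]

L[Checker] = Checker + merge(L[Encoder], L[Printer], L[Visitor], [Encoder Printer Visitor])
  take Encoder:  [Encoder Cacheable Optimizer Decoder object] + [Printer Transformer Visitor Walker Decoder object] + [Visitor Walker Decoder object] + [Encoder Printer Visitor]
  take Cacheable:  [Cacheable Optimizer Decoder object] + [Printer Transformer Visitor Walker Decoder object] + [Visitor Walker Decoder object] + [Printer Visitor]
  take Optimizer:  [Optimizer Decoder object] + [Printer Transformer Visitor Walker Decoder object] + [Visitor Walker Decoder object] + [Printer Visitor]
  take Printer:  [Decoder object] + [Printer Transformer Visitor Walker Decoder object] + [Visitor Walker Decoder object] + [Printer Visitor]
  take Transformer:  [Decoder object] + [Transformer Visitor Walker Decoder object] + [Visitor Walker Decoder object] + [Visitor]
  take Visitor:  [Decoder object] + [Visitor Walker Decoder object] + [Visitor Walker Decoder object] + [Visitor]
  take Walker:  [Decoder object] + [Walker Decoder object] + [Walker Decoder object]
  take Decoder:  [Decoder object] + [Decoder object] + [Decoder object]
  take object:  [object] + [object] + [object]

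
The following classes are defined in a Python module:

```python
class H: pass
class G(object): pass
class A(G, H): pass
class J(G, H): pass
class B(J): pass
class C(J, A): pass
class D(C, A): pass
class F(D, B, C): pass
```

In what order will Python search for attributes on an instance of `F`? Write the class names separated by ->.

L[F] = F + merge(L[D], L[B], L[C], [D B C])
  take D:  [D C J A G H object] + [B J G H object] + [C J A G H object] + [D B C]
  take B:  [C J A G H object] + [B J G H object] + [C J A G H object] + [B C]
  take C:  [C J A G H object] + [J G H object] + [C J A G H object] + [C]
  take J:  [J A G H object] + [J G H object] + [J A G H object]
  take A:  [A G H object] + [G H object] + [A G H object]
  take G:  [G H object] + [G H object] + [G H object]
  take H:  [H object] + [H object] + [H object]
  take object:  [object] + [object] + [object]

F -> D -> B -> C -> J -> A -> G -> H -> object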